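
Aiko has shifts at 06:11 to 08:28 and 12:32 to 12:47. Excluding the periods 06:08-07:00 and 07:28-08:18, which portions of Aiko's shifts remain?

06:11–08:28 \ B = 07:00–07:28, 08:18–08:28.
12:32–12:47: nothing removed.

07:00–07:28, 08:18–08:28, 12:32–12:47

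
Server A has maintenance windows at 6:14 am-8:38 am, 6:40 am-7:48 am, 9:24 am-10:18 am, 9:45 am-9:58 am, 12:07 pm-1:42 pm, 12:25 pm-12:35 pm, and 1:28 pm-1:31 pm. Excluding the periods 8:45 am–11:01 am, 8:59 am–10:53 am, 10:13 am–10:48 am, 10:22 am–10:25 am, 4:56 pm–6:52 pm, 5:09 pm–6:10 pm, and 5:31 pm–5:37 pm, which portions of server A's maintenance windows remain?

First set merges to 6:14 am–8:38 am, 9:24 am–10:18 am, 12:07 pm–1:42 pm.
Second set merges to 8:45 am–11:01 am, 4:56 pm–6:52 pm.
6:14 am–8:38 am: no B overlap → unchanged.
9:24 am–10:18 am: fully covered by B → removed.
12:07 pm–1:42 pm: no B overlap → unchanged.

6:14 am–8:38 am, 12:07 pm–1:42 pm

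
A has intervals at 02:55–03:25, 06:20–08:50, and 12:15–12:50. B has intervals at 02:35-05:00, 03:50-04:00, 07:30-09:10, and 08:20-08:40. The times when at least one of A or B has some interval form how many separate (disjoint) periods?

Merge the second list: 02:35–05:00, 07:30–09:10.
A ∪ B = 02:35–05:00, 06:20–09:10, 12:15–12:50.
That is 3 disjoint pieces.

3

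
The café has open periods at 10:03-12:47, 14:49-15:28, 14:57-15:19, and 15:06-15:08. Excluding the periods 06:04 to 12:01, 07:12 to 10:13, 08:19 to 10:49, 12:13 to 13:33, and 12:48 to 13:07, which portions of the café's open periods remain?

First set merges to 10:03–12:47, 14:49–15:28.
Second set merges to 06:04–12:01, 12:13–13:33.
10:03–12:47 minus B → 12:01–12:13.
14:49–15:28: no B overlap → unchanged.

12:01–12:13, 14:49–15:28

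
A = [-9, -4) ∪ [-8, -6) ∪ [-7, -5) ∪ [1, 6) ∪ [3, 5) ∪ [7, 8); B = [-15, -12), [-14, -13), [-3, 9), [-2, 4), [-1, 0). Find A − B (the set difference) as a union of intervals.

A, merged: [-9, -4), [1, 6), [7, 8).
B, merged: [-15, -12), [-3, 9).
[-9, -4): nothing removed.
[1, 6): entirely removed.
[7, 8): entirely removed.

[-9, -4)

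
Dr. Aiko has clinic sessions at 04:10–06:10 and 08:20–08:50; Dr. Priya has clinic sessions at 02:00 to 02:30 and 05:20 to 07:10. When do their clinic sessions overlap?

04:10–06:10 meets the second set on 05:20–06:10.
08:20–08:50: no overlap with the second set.

05:20–06:10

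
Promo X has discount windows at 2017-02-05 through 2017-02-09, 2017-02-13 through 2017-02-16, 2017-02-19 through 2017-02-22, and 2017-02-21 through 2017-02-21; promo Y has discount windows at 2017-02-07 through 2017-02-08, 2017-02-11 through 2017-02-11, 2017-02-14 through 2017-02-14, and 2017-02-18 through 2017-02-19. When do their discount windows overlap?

2017-02-07 through 2017-02-08, 2017-02-14 through 2017-02-14, 2017-02-19 through 2017-02-19

Merge the first list: 2017-02-05 through 2017-02-09, 2017-02-13 through 2017-02-16, 2017-02-19 through 2017-02-22.
2017-02-05 through 2017-02-09 ∩ B → 2017-02-07 through 2017-02-08.
2017-02-13 through 2017-02-16 ∩ B → 2017-02-14 through 2017-02-14.
2017-02-19 through 2017-02-22 ∩ B → 2017-02-19 through 2017-02-19.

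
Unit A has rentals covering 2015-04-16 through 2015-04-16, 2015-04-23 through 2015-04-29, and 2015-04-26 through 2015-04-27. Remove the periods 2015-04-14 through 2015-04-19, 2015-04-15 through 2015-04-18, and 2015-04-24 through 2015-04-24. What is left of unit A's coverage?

Merge the first list: 2015-04-16 through 2015-04-16, 2015-04-23 through 2015-04-29.
Merge the second list: 2015-04-14 through 2015-04-19, 2015-04-24 through 2015-04-24.
2015-04-16 through 2015-04-16: entirely removed.
2015-04-23 through 2015-04-29 \ B = 2015-04-23 through 2015-04-23, 2015-04-25 through 2015-04-29.

2015-04-23 through 2015-04-23, 2015-04-25 through 2015-04-29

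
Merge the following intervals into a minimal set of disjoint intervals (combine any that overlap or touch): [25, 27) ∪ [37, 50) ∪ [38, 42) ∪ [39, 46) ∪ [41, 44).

[25, 27) ∪ [37, 50)

[37, 50) is disjoint → start new block.
[38, 42) overlaps/touches [37, 50) → extend to [37, 50).
[39, 46) overlaps/touches [37, 50) → extend to [37, 50).
[41, 44) overlaps/touches [37, 50) → extend to [37, 50).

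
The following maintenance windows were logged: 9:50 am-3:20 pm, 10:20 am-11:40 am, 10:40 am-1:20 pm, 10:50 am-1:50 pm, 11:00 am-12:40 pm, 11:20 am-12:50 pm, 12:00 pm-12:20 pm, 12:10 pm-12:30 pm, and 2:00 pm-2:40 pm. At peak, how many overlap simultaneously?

7

Walk the sorted start/end points keeping a running depth.
The depth first hits 7 at 12:10 pm.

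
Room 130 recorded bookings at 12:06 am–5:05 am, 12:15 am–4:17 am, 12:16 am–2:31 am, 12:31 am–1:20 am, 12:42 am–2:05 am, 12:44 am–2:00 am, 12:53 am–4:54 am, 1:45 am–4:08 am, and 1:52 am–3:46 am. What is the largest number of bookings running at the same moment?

At 1:52 am, 8 of the intervals are simultaneously active.
No point has more.

8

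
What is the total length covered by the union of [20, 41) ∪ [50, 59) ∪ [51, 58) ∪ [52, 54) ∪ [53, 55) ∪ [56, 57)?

Merged: [20, 41), [50, 59).
Lengths: 21 + 9 = 30.

30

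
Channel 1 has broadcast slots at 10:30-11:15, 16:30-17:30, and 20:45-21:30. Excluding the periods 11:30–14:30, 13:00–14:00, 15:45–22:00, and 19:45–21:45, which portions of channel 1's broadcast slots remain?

10:30-11:15

Merge the second list: 11:30-14:30, 15:45-22:00.
10:30-11:15: no B overlap → unchanged.
16:30-17:30: fully covered by B → removed.
20:45-21:30: fully covered by B → removed.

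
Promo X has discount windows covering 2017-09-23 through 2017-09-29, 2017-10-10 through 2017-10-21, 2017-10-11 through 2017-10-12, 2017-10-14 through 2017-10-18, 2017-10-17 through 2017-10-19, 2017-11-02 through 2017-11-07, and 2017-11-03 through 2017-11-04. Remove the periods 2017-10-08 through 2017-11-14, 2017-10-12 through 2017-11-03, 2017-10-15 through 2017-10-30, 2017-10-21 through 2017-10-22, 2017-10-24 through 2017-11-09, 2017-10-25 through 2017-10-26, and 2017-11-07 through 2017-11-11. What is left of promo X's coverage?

2017-09-23 through 2017-09-29

First set merges to 2017-09-23 through 2017-09-29, 2017-10-10 through 2017-10-21, 2017-11-02 through 2017-11-07.
Second set merges to 2017-10-08 through 2017-11-14.
2017-09-23 through 2017-09-29: no B overlap → unchanged.
2017-10-10 through 2017-10-21: fully covered by B → removed.
2017-11-02 through 2017-11-07: fully covered by B → removed.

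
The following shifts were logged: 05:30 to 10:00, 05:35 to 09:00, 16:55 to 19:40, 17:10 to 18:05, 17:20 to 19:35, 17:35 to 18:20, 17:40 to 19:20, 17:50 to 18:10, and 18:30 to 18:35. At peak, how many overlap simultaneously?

6

Sweep endpoints in order; track running count of active intervals.
Peak of 6 reached at 17:50.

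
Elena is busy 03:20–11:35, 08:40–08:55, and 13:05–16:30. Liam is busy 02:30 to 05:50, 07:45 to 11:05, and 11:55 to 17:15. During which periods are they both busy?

First set merges to 03:20-11:35, 13:05-16:30.
03:20-11:35 meets the second set on 03:20-05:50, 07:45-11:05.
13:05-16:30 meets the second set on 13:05-16:30.

03:20-05:50, 07:45-11:05, 13:05-16:30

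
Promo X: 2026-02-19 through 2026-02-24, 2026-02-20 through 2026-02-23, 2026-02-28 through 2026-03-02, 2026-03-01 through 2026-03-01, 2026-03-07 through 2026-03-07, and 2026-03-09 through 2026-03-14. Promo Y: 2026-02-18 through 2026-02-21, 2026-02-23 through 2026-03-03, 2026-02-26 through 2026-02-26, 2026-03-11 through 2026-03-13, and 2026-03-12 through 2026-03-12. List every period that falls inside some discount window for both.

2026-02-19 through 2026-02-21, 2026-02-23 through 2026-02-24, 2026-02-28 through 2026-03-02, 2026-03-11 through 2026-03-13

A, merged: 2026-02-19 through 2026-02-24, 2026-02-28 through 2026-03-02, 2026-03-07 through 2026-03-07, 2026-03-09 through 2026-03-14.
B, merged: 2026-02-18 through 2026-02-21, 2026-02-23 through 2026-03-03, 2026-03-11 through 2026-03-13.
2026-02-19 through 2026-02-24 ∩ B → 2026-02-19 through 2026-02-21, 2026-02-23 through 2026-02-24.
2026-02-28 through 2026-03-02 ∩ B → 2026-02-28 through 2026-03-02.
2026-03-07 through 2026-03-07 meets no B interval.
2026-03-09 through 2026-03-14 ∩ B → 2026-03-11 through 2026-03-13.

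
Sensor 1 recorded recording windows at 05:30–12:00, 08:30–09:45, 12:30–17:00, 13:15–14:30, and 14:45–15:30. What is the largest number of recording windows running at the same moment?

2

Walk the sorted start/end points keeping a running depth.
The depth first hits 2 at 08:30.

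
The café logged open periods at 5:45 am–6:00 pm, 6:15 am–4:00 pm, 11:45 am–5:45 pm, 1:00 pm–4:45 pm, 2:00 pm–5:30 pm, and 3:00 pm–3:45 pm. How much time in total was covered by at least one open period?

12 h 15 min

Merged: 5:45 am–6:00 pm.
Length: 12 h 15 min.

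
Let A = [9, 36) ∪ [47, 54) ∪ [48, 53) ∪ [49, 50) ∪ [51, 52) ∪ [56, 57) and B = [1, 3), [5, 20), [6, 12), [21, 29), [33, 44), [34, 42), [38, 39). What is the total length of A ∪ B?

49

A, merged: [9, 36), [47, 54), [56, 57).
B, merged: [1, 3), [5, 20), [21, 29), [33, 44).
A ∪ B = [1, 3), [5, 44), [47, 54), [56, 57).
Total: 2 + 39 + 7 + 1 = 49.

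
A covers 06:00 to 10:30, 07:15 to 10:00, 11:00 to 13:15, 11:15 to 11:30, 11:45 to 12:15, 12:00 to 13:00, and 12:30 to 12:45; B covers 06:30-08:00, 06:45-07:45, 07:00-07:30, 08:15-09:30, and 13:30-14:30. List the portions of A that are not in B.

A, merged: 06:00-10:30, 11:00-13:15.
B, merged: 06:30-08:00, 08:15-09:30, 13:30-14:30.
06:00-10:30 \ B = 06:00-06:30, 08:00-08:15, 09:30-10:30.
11:00-13:15: nothing removed.

06:00-06:30, 08:00-08:15, 09:30-10:30, 11:00-13:15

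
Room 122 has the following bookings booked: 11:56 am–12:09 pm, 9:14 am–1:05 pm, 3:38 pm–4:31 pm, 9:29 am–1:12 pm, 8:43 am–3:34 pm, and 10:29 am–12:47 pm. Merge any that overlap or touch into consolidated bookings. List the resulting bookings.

8:43 am–3:34 pm, 3:38 pm–4:31 pm

Sort by start: 8:43 am–3:34 pm, 9:14 am–1:05 pm, 9:29 am–1:12 pm, 10:29 am–12:47 pm, 11:56 am–12:09 pm, 3:38 pm–4:31 pm.
9:14 am–1:05 pm overlaps/touches 8:43 am–3:34 pm → extend to 8:43 am–3:34 pm.
9:29 am–1:12 pm overlaps/touches 8:43 am–3:34 pm → extend to 8:43 am–3:34 pm.
10:29 am–12:47 pm overlaps/touches 8:43 am–3:34 pm → extend to 8:43 am–3:34 pm.
11:56 am–12:09 pm overlaps/touches 8:43 am–3:34 pm → extend to 8:43 am–3:34 pm.
3:38 pm–4:31 pm is disjoint → start new block.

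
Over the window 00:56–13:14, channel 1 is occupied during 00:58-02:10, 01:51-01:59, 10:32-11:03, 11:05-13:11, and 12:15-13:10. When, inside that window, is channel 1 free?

After merging, the occupied span is 00:58-02:10, 10:32-11:03, 11:05-13:11.
Complement within 00:56-13:14: 00:56-00:58, 02:10-10:32, 11:03-11:05, 13:11-13:14.

00:56-00:58, 02:10-10:32, 11:03-11:05, 13:11-13:14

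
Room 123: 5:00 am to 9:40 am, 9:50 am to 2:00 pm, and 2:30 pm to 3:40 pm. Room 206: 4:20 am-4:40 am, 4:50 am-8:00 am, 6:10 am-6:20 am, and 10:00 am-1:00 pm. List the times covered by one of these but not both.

4:20 am–4:40 am, 4:50 am–5:00 am, 8:00 am–9:40 am, 9:50 am–10:00 am, 1:00 pm–2:00 pm, 2:30 pm–3:40 pm

Merge the second list: 4:20 am–4:40 am, 4:50 am–8:00 am, 10:00 am–1:00 pm.
A but not B: 8:00 am–9:40 am, 9:50 am–10:00 am, 1:00 pm–2:00 pm, 2:30 pm–3:40 pm.
B but not A: 4:20 am–4:40 am, 4:50 am–5:00 am.
Combining gives A △ B.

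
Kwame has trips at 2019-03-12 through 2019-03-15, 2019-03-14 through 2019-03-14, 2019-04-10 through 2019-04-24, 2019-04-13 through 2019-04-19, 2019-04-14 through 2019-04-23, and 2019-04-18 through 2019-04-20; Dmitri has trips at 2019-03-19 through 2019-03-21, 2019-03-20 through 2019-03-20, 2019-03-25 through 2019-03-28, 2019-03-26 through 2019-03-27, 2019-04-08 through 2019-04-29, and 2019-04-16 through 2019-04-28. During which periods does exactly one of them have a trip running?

2019-03-12 through 2019-03-15, 2019-03-19 through 2019-03-21, 2019-03-25 through 2019-03-28, 2019-04-08 through 2019-04-09, 2019-04-25 through 2019-04-29

First set merges to 2019-03-12 through 2019-03-15, 2019-04-10 through 2019-04-24.
Second set merges to 2019-03-19 through 2019-03-21, 2019-03-25 through 2019-03-28, 2019-04-08 through 2019-04-29.
A \ B = 2019-03-12 through 2019-03-15.
B \ A = 2019-03-19 through 2019-03-21, 2019-03-25 through 2019-03-28, 2019-04-08 through 2019-04-09, 2019-04-25 through 2019-04-29.
Union of the two gives the symmetric difference.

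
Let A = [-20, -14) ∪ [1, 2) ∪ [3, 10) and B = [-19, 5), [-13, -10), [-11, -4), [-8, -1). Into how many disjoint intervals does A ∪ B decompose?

Merge the second list: [-19, 5).
A ∪ B = [-20, 10).
That is 1 disjoint piece.

1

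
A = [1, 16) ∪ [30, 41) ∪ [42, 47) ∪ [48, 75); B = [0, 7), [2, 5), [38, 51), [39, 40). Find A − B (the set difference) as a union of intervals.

B, merged: [0, 7), [38, 51).
[1, 16) \ B = [7, 16).
[30, 41) \ B = [30, 38).
[42, 47): entirely removed.
[48, 75) \ B = [51, 75).

[7, 16) ∪ [30, 38) ∪ [51, 75)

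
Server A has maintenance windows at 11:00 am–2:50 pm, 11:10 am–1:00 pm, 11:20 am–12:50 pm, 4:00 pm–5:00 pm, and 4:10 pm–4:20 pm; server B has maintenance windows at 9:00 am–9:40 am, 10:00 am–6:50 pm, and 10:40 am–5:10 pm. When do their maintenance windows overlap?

First set merges to 11:00 am-2:50 pm, 4:00 pm-5:00 pm.
Second set merges to 9:00 am-9:40 am, 10:00 am-6:50 pm.
11:00 am-2:50 pm overlaps B on 11:00 am-2:50 pm.
4:00 pm-5:00 pm overlaps B on 4:00 pm-5:00 pm.

11:00 am-2:50 pm, 4:00 pm-5:00 pm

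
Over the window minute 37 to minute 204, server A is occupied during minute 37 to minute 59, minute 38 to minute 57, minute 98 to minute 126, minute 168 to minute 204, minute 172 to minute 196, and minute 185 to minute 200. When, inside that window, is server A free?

Covered (merged): minute 37 to minute 59, minute 98 to minute 126, minute 168 to minute 204.
Uncovered inside minute 37 to minute 204: minute 59 to minute 98, minute 126 to minute 168.

minute 59 to minute 98, minute 126 to minute 168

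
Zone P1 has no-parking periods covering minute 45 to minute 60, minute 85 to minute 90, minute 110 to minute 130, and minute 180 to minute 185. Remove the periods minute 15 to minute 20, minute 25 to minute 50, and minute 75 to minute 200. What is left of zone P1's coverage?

minute 45 to minute 60 minus B → minute 50 to minute 60.
minute 85 to minute 90: fully covered by B → removed.
minute 110 to minute 130: fully covered by B → removed.
minute 180 to minute 185: fully covered by B → removed.

minute 50 to minute 60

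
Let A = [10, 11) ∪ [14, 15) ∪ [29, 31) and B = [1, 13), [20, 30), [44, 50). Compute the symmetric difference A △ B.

[1, 10) ∪ [11, 13) ∪ [14, 15) ∪ [20, 29) ∪ [30, 31) ∪ [44, 50)

Only in the first: [14, 15), [30, 31).
Only in the second: [1, 10), [11, 13), [20, 29), [44, 50).
Together these are the periods covered by exactly one.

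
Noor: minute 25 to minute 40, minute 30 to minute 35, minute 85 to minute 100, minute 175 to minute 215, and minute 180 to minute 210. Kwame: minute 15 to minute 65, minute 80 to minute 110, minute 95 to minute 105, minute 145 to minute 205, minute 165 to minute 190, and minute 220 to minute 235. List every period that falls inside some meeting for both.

minute 25 to minute 40, minute 85 to minute 100, minute 175 to minute 205

Merge the first list: minute 25 to minute 40, minute 85 to minute 100, minute 175 to minute 215.
Merge the second list: minute 15 to minute 65, minute 80 to minute 110, minute 145 to minute 205, minute 220 to minute 235.
minute 25 to minute 40 ∩ B → minute 25 to minute 40.
minute 85 to minute 100 ∩ B → minute 85 to minute 100.
minute 175 to minute 215 ∩ B → minute 175 to minute 205.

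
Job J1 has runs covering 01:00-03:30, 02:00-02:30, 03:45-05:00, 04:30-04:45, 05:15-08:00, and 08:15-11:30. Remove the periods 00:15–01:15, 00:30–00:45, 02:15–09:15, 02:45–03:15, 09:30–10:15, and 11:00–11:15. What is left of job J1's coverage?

Merge the first list: 01:00–03:30, 03:45–05:00, 05:15–08:00, 08:15–11:30.
Merge the second list: 00:15–01:15, 02:15–09:15, 09:30–10:15, 11:00–11:15.
01:00–03:30 \ B = 01:15–02:15.
03:45–05:00: entirely removed.
05:15–08:00: entirely removed.
08:15–11:30 \ B = 09:15–09:30, 10:15–11:00, 11:15–11:30.

01:15–02:15, 09:15–09:30, 10:15–11:00, 11:15–11:30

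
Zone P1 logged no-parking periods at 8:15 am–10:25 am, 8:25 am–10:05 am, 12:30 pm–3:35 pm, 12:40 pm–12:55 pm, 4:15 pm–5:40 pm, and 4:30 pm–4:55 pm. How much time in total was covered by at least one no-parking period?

6 h 40 min

Merged: 8:15 am–10:25 am, 12:30 pm–3:35 pm, 4:15 pm–5:40 pm.
Lengths: 2 h 10 min + 3 h 5 min + 1 h 25 min = 6 h 40 min.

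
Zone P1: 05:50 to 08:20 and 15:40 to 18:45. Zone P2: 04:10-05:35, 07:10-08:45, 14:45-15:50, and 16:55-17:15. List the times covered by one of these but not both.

04:10-05:35, 05:50-07:10, 08:20-08:45, 14:45-15:40, 15:50-16:55, 17:15-18:45

Only in the first: 05:50-07:10, 15:50-16:55, 17:15-18:45.
Only in the second: 04:10-05:35, 08:20-08:45, 14:45-15:40.
Together these are the periods covered by exactly one.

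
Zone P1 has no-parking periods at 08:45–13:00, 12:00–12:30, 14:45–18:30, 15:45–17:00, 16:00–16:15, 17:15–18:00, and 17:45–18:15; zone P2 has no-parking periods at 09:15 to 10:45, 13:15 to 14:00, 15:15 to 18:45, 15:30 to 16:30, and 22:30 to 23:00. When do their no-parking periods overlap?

First set merges to 08:45–13:00, 14:45–18:30.
Second set merges to 09:15–10:45, 13:15–14:00, 15:15–18:45, 22:30–23:00.
08:45–13:00 meets the second set on 09:15–10:45.
14:45–18:30 meets the second set on 15:15–18:30.

09:15–10:45, 15:15–18:30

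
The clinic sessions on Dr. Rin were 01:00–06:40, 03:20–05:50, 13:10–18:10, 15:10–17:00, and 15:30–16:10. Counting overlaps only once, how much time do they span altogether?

Merged: 01:00–06:40, 13:10–18:10.
Lengths: 5 h 40 min + 5 h = 10 h 40 min.

10 h 40 min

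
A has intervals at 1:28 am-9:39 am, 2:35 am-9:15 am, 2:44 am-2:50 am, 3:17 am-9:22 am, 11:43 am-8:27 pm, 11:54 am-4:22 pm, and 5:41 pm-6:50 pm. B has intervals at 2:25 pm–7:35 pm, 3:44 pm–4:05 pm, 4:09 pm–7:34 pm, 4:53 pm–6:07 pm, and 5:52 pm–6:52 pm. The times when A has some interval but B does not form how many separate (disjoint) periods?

3

First set merges to 1:28 am–9:39 am, 11:43 am–8:27 pm.
Second set merges to 2:25 pm–7:35 pm.
A \ B = 1:28 am–9:39 am, 11:43 am–2:25 pm, 7:35 pm–8:27 pm.
That is 3 disjoint pieces.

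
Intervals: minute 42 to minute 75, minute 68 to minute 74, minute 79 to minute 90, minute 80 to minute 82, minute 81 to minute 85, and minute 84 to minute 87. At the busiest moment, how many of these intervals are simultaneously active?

3

Walk the sorted start/end points keeping a running depth.
The depth first hits 3 at minute 81.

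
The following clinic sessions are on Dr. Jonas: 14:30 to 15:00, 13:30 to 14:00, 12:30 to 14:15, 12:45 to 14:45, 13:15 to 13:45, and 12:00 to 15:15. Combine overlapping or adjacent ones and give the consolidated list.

12:00–15:15

Sort by start: 12:00–15:15, 12:30–14:15, 12:45–14:45, 13:15–13:45, 13:30–14:00, 14:30–15:00.
12:30–14:15 overlaps/touches 12:00–15:15 → extend to 12:00–15:15.
12:45–14:45 overlaps/touches 12:00–15:15 → extend to 12:00–15:15.
13:15–13:45 overlaps/touches 12:00–15:15 → extend to 12:00–15:15.
13:30–14:00 overlaps/touches 12:00–15:15 → extend to 12:00–15:15.
14:30–15:00 overlaps/touches 12:00–15:15 → extend to 12:00–15:15.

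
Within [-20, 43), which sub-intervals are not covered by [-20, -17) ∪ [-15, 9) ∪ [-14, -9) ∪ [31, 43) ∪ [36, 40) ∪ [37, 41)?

[-17, -15) ∪ [9, 31)

The merged coverage is [-20, -17), [-15, 9), [31, 43).
Gaps within [-20, 43): [-17, -15), [9, 31).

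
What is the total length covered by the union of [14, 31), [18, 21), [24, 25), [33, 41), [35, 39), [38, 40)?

Merged: [14, 31), [33, 41).
Lengths: 17 + 8 = 25.

25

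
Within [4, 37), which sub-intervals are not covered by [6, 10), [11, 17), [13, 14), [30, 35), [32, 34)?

After merging, the occupied span is [6, 10), [11, 17), [30, 35).
Complement within [4, 37): [4, 6), [10, 11), [17, 30), [35, 37).

[4, 6) ∪ [10, 11) ∪ [17, 30) ∪ [35, 37)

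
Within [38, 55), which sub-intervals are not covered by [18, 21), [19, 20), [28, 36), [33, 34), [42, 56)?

[38, 42)

Covered (merged): [18, 21), [28, 36), [42, 56).
Complement within [38, 55): [38, 42).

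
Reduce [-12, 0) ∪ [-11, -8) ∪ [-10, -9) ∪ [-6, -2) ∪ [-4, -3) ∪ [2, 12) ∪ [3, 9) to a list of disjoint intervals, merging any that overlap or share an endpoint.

[-11, -8) overlaps/touches [-12, 0) → extend to [-12, 0).
[-10, -9) overlaps/touches [-12, 0) → extend to [-12, 0).
[-6, -2) overlaps/touches [-12, 0) → extend to [-12, 0).
[-4, -3) overlaps/touches [-12, 0) → extend to [-12, 0).
[2, 12) is disjoint → start new block.
[3, 9) overlaps/touches [2, 12) → extend to [2, 12).

[-12, 0) ∪ [2, 12)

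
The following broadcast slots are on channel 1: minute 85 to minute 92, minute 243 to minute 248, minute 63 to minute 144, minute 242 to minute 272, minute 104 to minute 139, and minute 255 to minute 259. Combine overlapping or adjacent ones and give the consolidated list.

minute 63 to minute 144, minute 242 to minute 272

Sort by start: minute 63 to minute 144, minute 85 to minute 92, minute 104 to minute 139, minute 242 to minute 272, minute 243 to minute 248, minute 255 to minute 259.
minute 85 to minute 92 overlaps/touches minute 63 to minute 144 → extend to minute 63 to minute 144.
minute 104 to minute 139 overlaps/touches minute 63 to minute 144 → extend to minute 63 to minute 144.
minute 242 to minute 272 is disjoint → start new block.
minute 243 to minute 248 overlaps/touches minute 242 to minute 272 → extend to minute 242 to minute 272.
minute 255 to minute 259 overlaps/touches minute 242 to minute 272 → extend to minute 242 to minute 272.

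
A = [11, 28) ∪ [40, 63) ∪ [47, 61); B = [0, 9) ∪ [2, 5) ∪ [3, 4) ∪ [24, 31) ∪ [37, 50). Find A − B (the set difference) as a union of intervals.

Merge the first list: [11, 28), [40, 63).
Merge the second list: [0, 9), [24, 31), [37, 50).
[11, 28) with B removed leaves [11, 24).
[40, 63) with B removed leaves [50, 63).

[11, 24) ∪ [50, 63)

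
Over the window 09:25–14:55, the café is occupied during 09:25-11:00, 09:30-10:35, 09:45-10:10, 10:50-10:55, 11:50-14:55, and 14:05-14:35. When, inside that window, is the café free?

After merging, the occupied span is 09:25-11:00, 11:50-14:55.
Gaps within 09:25-14:55: 11:00-11:50.

11:00-11:50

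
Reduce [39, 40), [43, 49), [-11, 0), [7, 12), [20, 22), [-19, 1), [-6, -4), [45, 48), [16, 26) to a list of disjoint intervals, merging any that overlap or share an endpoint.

[-19, 1) ∪ [7, 12) ∪ [16, 26) ∪ [39, 40) ∪ [43, 49)

Sort by start: [-19, 1), [-11, 0), [-6, -4), [7, 12), [16, 26), [20, 22), [39, 40), [43, 49), [45, 48).
[-11, 0) overlaps/touches [-19, 1) → extend to [-19, 1).
[-6, -4) overlaps/touches [-19, 1) → extend to [-19, 1).
[7, 12) is disjoint → start new block.
[16, 26) is disjoint → start new block.
[20, 22) overlaps/touches [16, 26) → extend to [16, 26).
[39, 40) is disjoint → start new block.
[43, 49) is disjoint → start new block.
[45, 48) overlaps/touches [43, 49) → extend to [43, 49).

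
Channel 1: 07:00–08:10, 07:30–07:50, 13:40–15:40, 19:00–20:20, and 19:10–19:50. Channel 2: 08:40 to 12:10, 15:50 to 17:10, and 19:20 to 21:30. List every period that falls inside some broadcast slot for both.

First set merges to 07:00-08:10, 13:40-15:40, 19:00-20:20.
07:00-08:10: no overlap with the second set.
13:40-15:40: no overlap with the second set.
19:00-20:20 meets the second set on 19:20-20:20.

19:20-20:20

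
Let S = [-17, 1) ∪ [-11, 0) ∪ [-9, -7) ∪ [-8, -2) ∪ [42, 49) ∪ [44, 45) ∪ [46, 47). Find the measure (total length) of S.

25

Merged: [-17, 1), [42, 49).
Lengths: 18 + 7 = 25.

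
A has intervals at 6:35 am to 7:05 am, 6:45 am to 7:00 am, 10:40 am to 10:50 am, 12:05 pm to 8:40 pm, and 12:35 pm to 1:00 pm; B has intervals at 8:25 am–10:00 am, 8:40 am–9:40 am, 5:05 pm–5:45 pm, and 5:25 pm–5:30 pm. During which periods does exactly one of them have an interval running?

6:35 am-7:05 am, 8:25 am-10:00 am, 10:40 am-10:50 am, 12:05 pm-5:05 pm, 5:45 pm-8:40 pm

Merge the first list: 6:35 am-7:05 am, 10:40 am-10:50 am, 12:05 pm-8:40 pm.
Merge the second list: 8:25 am-10:00 am, 5:05 pm-5:45 pm.
Only in the first: 6:35 am-7:05 am, 10:40 am-10:50 am, 12:05 pm-5:05 pm, 5:45 pm-8:40 pm.
Only in the second: 8:25 am-10:00 am.
Together these are the periods covered by exactly one.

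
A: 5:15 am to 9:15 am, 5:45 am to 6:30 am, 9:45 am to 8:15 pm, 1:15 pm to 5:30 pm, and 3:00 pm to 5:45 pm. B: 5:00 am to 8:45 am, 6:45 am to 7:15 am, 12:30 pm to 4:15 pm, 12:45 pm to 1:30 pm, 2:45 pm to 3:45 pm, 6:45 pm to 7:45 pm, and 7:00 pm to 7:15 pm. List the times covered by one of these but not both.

A, merged: 5:15 am-9:15 am, 9:45 am-8:15 pm.
B, merged: 5:00 am-8:45 am, 12:30 pm-4:15 pm, 6:45 pm-7:45 pm.
A \ B = 8:45 am-9:15 am, 9:45 am-12:30 pm, 4:15 pm-6:45 pm, 7:45 pm-8:15 pm.
B \ A = 5:00 am-5:15 am.
Union of the two gives the symmetric difference.

5:00 am-5:15 am, 8:45 am-9:15 am, 9:45 am-12:30 pm, 4:15 pm-6:45 pm, 7:45 pm-8:15 pm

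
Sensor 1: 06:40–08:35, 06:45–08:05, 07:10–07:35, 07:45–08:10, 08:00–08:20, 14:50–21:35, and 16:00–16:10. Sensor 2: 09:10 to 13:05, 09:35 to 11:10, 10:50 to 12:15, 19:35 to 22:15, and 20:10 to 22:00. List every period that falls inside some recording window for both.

Merge the first list: 06:40-08:35, 14:50-21:35.
Merge the second list: 09:10-13:05, 19:35-22:15.
06:40-08:35 falls entirely outside B.
14:50-21:35 overlaps B on 19:35-21:35.

19:35-21:35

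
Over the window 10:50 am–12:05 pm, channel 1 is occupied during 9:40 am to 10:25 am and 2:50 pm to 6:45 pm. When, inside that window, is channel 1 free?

10:50 am–12:05 pm

After merging, the occupied span is 9:40 am–10:25 am, 2:50 pm–6:45 pm.
Uncovered inside 10:50 am–12:05 pm: 10:50 am–12:05 pm.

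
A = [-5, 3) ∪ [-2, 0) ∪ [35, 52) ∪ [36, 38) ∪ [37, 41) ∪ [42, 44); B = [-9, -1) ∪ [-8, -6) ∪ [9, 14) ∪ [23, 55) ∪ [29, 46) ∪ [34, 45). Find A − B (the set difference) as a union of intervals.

First set merges to [-5, 3), [35, 52).
Second set merges to [-9, -1), [9, 14), [23, 55).
[-5, 3) minus B → [-1, 3).
[35, 52): fully covered by B → removed.

[-1, 3)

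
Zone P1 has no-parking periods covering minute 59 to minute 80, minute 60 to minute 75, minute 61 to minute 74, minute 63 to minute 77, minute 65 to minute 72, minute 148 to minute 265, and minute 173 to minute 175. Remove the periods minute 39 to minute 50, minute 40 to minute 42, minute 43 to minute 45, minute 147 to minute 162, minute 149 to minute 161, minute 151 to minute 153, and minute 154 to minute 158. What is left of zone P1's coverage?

minute 59 to minute 80, minute 162 to minute 265

First set merges to minute 59 to minute 80, minute 148 to minute 265.
Second set merges to minute 39 to minute 50, minute 147 to minute 162.
minute 59 to minute 80: nothing removed.
minute 148 to minute 265 \ B = minute 162 to minute 265.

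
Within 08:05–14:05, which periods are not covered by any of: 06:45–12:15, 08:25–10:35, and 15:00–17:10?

12:15–14:05

After merging, the occupied span is 06:45–12:15, 15:00–17:10.
Uncovered inside 08:05–14:05: 12:15–14:05.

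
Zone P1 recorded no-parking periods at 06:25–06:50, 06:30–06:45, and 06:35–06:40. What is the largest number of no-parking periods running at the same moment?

3

Walk the sorted start/end points keeping a running depth.
The depth first hits 3 at 06:35.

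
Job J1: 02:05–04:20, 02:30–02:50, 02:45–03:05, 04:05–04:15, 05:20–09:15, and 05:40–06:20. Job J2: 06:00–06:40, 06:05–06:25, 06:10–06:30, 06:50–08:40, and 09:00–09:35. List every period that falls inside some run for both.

06:00–06:40, 06:50–08:40, 09:00–09:15

First set merges to 02:05–04:20, 05:20–09:15.
Second set merges to 06:00–06:40, 06:50–08:40, 09:00–09:35.
02:05–04:20 falls entirely outside B.
05:20–09:15 overlaps B on 06:00–06:40, 06:50–08:40, 09:00–09:15.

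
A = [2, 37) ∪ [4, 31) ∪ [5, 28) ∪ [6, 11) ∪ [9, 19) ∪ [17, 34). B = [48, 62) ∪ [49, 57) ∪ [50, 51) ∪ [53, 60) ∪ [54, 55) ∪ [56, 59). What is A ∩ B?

Merge the first list: [2, 37).
Merge the second list: [48, 62).
[2, 37): no overlap with the second set.
No overlap.

none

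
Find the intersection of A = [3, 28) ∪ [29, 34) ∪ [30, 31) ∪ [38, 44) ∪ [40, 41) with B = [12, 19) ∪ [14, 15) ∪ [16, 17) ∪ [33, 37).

[12, 19) ∪ [33, 34)

A, merged: [3, 28), [29, 34), [38, 44).
B, merged: [12, 19), [33, 37).
[3, 28) overlaps B on [12, 19).
[29, 34) overlaps B on [33, 34).
[38, 44) falls entirely outside B.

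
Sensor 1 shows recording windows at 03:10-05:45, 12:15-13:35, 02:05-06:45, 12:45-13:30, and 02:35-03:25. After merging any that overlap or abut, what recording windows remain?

Sort by start: 02:05-06:45, 02:35-03:25, 03:10-05:45, 12:15-13:35, 12:45-13:30.
02:35-03:25 overlaps/touches 02:05-06:45 → extend to 02:05-06:45.
03:10-05:45 overlaps/touches 02:05-06:45 → extend to 02:05-06:45.
12:15-13:35 is disjoint → start new block.
12:45-13:30 overlaps/touches 12:15-13:35 → extend to 12:15-13:35.

02:05-06:45, 12:15-13:35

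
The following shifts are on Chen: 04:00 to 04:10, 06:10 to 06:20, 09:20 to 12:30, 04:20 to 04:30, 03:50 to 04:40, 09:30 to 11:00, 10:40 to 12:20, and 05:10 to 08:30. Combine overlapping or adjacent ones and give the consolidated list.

03:50–04:40, 05:10–08:30, 09:20–12:30

Sort by start: 03:50–04:40, 04:00–04:10, 04:20–04:30, 05:10–08:30, 06:10–06:20, 09:20–12:30, 09:30–11:00, 10:40–12:20.
04:00–04:10 overlaps/touches 03:50–04:40 → extend to 03:50–04:40.
04:20–04:30 overlaps/touches 03:50–04:40 → extend to 03:50–04:40.
05:10–08:30 is disjoint → start new block.
06:10–06:20 overlaps/touches 05:10–08:30 → extend to 05:10–08:30.
09:20–12:30 is disjoint → start new block.
09:30–11:00 overlaps/touches 09:20–12:30 → extend to 09:20–12:30.
10:40–12:20 overlaps/touches 09:20–12:30 → extend to 09:20–12:30.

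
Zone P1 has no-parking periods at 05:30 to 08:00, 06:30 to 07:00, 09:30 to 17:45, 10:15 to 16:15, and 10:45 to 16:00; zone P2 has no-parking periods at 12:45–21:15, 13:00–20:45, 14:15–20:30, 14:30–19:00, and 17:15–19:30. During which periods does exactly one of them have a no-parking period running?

Merge the first list: 05:30–08:00, 09:30–17:45.
Merge the second list: 12:45–21:15.
A \ B = 05:30–08:00, 09:30–12:45.
B \ A = 17:45–21:15.
Union of the two gives the symmetric difference.

05:30–08:00, 09:30–12:45, 17:45–21:15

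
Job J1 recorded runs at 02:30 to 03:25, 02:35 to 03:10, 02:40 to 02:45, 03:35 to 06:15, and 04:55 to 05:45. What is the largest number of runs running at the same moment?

3

At 02:40, 3 of the intervals are simultaneously active.
No point has more.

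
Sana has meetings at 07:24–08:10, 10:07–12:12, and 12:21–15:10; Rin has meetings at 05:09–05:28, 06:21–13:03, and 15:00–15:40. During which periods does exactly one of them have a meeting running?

05:09–05:28, 06:21–07:24, 08:10–10:07, 12:12–12:21, 13:03–15:00, 15:10–15:40

Only in the first: 13:03–15:00.
Only in the second: 05:09–05:28, 06:21–07:24, 08:10–10:07, 12:12–12:21, 15:10–15:40.
Together these are the periods covered by exactly one.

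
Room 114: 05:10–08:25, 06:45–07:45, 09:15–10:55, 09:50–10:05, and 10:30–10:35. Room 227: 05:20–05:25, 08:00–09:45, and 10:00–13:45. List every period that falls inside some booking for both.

First set merges to 05:10-08:25, 09:15-10:55.
05:10-08:25 overlaps B on 05:20-05:25, 08:00-08:25.
09:15-10:55 overlaps B on 09:15-09:45, 10:00-10:55.

05:20-05:25, 08:00-08:25, 09:15-09:45, 10:00-10:55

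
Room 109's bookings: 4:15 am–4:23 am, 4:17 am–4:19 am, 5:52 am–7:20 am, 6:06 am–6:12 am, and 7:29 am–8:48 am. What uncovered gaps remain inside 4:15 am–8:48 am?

The merged coverage is 4:15 am–4:23 am, 5:52 am–7:20 am, 7:29 am–8:48 am.
Complement within 4:15 am–8:48 am: 4:23 am–5:52 am, 7:20 am–7:29 am.

4:23 am–5:52 am, 7:20 am–7:29 am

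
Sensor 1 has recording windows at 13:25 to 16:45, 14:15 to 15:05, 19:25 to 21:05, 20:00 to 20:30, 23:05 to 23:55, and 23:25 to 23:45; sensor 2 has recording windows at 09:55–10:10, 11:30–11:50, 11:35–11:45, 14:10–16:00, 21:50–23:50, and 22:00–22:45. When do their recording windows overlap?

First set merges to 13:25–16:45, 19:25–21:05, 23:05–23:55.
Second set merges to 09:55–10:10, 11:30–11:50, 14:10–16:00, 21:50–23:50.
13:25–16:45 overlaps B on 14:10–16:00.
19:25–21:05 falls entirely outside B.
23:05–23:55 overlaps B on 23:05–23:50.

14:10–16:00, 23:05–23:50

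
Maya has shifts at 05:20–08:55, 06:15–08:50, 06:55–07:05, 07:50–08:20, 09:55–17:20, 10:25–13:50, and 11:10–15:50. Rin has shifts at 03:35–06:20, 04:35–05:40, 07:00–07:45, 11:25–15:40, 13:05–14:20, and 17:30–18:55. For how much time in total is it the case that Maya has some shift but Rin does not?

A, merged: 05:20–08:55, 09:55–17:20.
B, merged: 03:35–06:20, 07:00–07:45, 11:25–15:40, 17:30–18:55.
A \ B = 06:20–07:00, 07:45–08:55, 09:55–11:25, 15:40–17:20.
Total: 40 min + 1 h 10 min + 1 h 30 min + 1 h 40 min = 5 h.

5 h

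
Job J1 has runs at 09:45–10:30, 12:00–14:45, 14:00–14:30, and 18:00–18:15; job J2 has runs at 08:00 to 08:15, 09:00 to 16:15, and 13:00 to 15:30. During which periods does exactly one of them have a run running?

08:00–08:15, 09:00–09:45, 10:30–12:00, 14:45–16:15, 18:00–18:15

First set merges to 09:45–10:30, 12:00–14:45, 18:00–18:15.
Second set merges to 08:00–08:15, 09:00–16:15.
Only in the first: 18:00–18:15.
Only in the second: 08:00–08:15, 09:00–09:45, 10:30–12:00, 14:45–16:15.
Together these are the periods covered by exactly one.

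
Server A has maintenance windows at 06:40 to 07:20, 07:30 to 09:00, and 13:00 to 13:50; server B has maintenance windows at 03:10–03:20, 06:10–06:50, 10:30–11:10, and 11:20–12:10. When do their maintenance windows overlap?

06:40-07:20 meets the second set on 06:40-06:50.
07:30-09:00: no overlap with the second set.
13:00-13:50: no overlap with the second set.

06:40-06:50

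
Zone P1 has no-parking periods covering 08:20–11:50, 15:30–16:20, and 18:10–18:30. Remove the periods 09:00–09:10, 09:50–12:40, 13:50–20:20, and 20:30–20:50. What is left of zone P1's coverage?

08:20–11:50 \ B = 08:20–09:00, 09:10–09:50.
15:30–16:20: entirely removed.
18:10–18:30: entirely removed.

08:20–09:00, 09:10–09:50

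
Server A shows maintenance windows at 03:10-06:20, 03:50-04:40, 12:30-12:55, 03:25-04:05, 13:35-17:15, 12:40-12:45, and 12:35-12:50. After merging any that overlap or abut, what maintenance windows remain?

Sort by start: 03:10–06:20, 03:25–04:05, 03:50–04:40, 12:30–12:55, 12:35–12:50, 12:40–12:45, 13:35–17:15.
03:25–04:05 overlaps/touches 03:10–06:20 → extend to 03:10–06:20.
03:50–04:40 overlaps/touches 03:10–06:20 → extend to 03:10–06:20.
12:30–12:55 is disjoint → start new block.
12:35–12:50 overlaps/touches 12:30–12:55 → extend to 12:30–12:55.
12:40–12:45 overlaps/touches 12:30–12:55 → extend to 12:30–12:55.
13:35–17:15 is disjoint → start new block.

03:10–06:20, 12:30–12:55, 13:35–17:15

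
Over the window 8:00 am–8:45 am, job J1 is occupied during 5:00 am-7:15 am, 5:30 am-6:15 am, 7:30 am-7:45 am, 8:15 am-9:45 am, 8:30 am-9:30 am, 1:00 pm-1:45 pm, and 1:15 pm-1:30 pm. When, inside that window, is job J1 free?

After merging, the occupied span is 5:00 am–7:15 am, 7:30 am–7:45 am, 8:15 am–9:45 am, 1:00 pm–1:45 pm.
Complement within 8:00 am–8:45 am: 8:00 am–8:15 am.

8:00 am–8:15 am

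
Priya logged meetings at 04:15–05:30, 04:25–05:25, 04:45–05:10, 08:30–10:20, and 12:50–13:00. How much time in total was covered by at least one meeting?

Merged: 04:15–05:30, 08:30–10:20, 12:50–13:00.
Lengths: 1 h 15 min + 1 h 50 min + 10 min = 3 h 15 min.

3 h 15 min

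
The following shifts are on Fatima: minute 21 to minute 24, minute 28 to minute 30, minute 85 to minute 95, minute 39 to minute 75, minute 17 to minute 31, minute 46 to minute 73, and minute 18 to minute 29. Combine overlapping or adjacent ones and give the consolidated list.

minute 17 to minute 31, minute 39 to minute 75, minute 85 to minute 95

Sort by start: minute 17 to minute 31, minute 18 to minute 29, minute 21 to minute 24, minute 28 to minute 30, minute 39 to minute 75, minute 46 to minute 73, minute 85 to minute 95.
minute 18 to minute 29 overlaps/touches minute 17 to minute 31 → extend to minute 17 to minute 31.
minute 21 to minute 24 overlaps/touches minute 17 to minute 31 → extend to minute 17 to minute 31.
minute 28 to minute 30 overlaps/touches minute 17 to minute 31 → extend to minute 17 to minute 31.
minute 39 to minute 75 is disjoint → start new block.
minute 46 to minute 73 overlaps/touches minute 39 to minute 75 → extend to minute 39 to minute 75.
minute 85 to minute 95 is disjoint → start new block.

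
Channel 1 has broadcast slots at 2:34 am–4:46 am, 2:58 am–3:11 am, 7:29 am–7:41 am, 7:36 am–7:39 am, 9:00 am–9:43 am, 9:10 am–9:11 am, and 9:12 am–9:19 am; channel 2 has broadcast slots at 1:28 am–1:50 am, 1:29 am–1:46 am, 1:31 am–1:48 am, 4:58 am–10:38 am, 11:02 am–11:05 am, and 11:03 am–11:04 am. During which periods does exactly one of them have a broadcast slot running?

1:28 am–1:50 am, 2:34 am–4:46 am, 4:58 am–7:29 am, 7:41 am–9:00 am, 9:43 am–10:38 am, 11:02 am–11:05 am

First set merges to 2:34 am–4:46 am, 7:29 am–7:41 am, 9:00 am–9:43 am.
Second set merges to 1:28 am–1:50 am, 4:58 am–10:38 am, 11:02 am–11:05 am.
Only in the first: 2:34 am–4:46 am.
Only in the second: 1:28 am–1:50 am, 4:58 am–7:29 am, 7:41 am–9:00 am, 9:43 am–10:38 am, 11:02 am–11:05 am.
Together these are the periods covered by exactly one.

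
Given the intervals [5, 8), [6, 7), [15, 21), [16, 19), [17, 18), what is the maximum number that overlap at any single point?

3

At 17, 3 of the intervals are simultaneously active.
No point has more.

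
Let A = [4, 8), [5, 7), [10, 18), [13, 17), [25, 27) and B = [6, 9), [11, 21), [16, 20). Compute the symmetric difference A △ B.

Merge the first list: [4, 8), [10, 18), [25, 27).
Merge the second list: [6, 9), [11, 21).
Only in the first: [4, 6), [10, 11), [25, 27).
Only in the second: [8, 9), [18, 21).
Together these are the periods covered by exactly one.

[4, 6) ∪ [8, 9) ∪ [10, 11) ∪ [18, 21) ∪ [25, 27)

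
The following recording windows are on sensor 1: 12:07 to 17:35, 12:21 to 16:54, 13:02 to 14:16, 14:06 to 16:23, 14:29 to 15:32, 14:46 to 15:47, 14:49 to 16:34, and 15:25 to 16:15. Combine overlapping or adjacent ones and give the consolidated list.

12:07–17:35

12:21–16:54 overlaps/touches 12:07–17:35 → extend to 12:07–17:35.
13:02–14:16 overlaps/touches 12:07–17:35 → extend to 12:07–17:35.
14:06–16:23 overlaps/touches 12:07–17:35 → extend to 12:07–17:35.
14:29–15:32 overlaps/touches 12:07–17:35 → extend to 12:07–17:35.
14:46–15:47 overlaps/touches 12:07–17:35 → extend to 12:07–17:35.
14:49–16:34 overlaps/touches 12:07–17:35 → extend to 12:07–17:35.
15:25–16:15 overlaps/touches 12:07–17:35 → extend to 12:07–17:35.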